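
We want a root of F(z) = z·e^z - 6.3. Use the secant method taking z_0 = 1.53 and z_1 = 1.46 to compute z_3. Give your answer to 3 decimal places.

1.461

F(1.53) = 0.76581, F(1.46) = -0.01330
z_2 = 1.46000 − (-0.01330)·(1.46000 − 1.53000) / (-0.01330 − 0.76581) = 1.46000 − (0.00093)/(-0.77911) = 1.46119
F(1.46119) = -0.00063
z_3 = 1.46119 − (-0.00063)·(1.46119 − 1.46000) / (-0.00063 − (-0.01330)) = 1.46119 − (0.00000)/(0.01267) = 1.46125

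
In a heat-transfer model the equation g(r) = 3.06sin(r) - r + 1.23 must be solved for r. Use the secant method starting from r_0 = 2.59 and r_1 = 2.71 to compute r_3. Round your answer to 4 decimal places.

g(2.59) = 0.243576, g(2.71) = -0.199947
r_2 = 2.710000 − (-0.199947)·(2.710000 − 2.590000) / (-0.199947 − 0.243576) = 2.710000 − (-0.023994)/(-0.443523) = 2.655902
g(2.655902) = 0.002565
r_3 = 2.655902 − 0.002565·(2.655902 − 2.710000) / (0.002565 − (-0.199947)) = 2.655902 − (-0.000139)/(0.202512) = 2.656587

2.6566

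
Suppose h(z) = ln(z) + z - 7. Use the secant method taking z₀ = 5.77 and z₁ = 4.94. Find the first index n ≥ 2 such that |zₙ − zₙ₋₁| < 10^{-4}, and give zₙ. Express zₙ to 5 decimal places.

h(5.77) = 0.5226721, h(4.94) = -0.4626347
z₂ = 4.9400000 − (-0.4626347)·(-0.8300000)/(-0.9853067) = 5.3297129;  |Δ| = 0.3897129
h(5.3297129) = 0.0030103
z₃ = 5.3297129 − 0.0030103·(0.3897129)/(0.4656450) = 5.3271935;  |Δ| = 0.0025194
h(5.3271935) = 0.0000181
z₄ = 5.3271935 − 0.0000181·(-0.0025194)/(-0.0029922) = 5.3271783;  |Δ| = 0.0000152
|z₄ − z₃| = 0.0000152 < 10^{-4}

n = 4, zₙ = 5.32718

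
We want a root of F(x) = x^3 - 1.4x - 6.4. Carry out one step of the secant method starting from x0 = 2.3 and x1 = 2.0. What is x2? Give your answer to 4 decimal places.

F(2.3) = 2.547000, F(2.0) = -1.200000
x2 = 2.000000 − (-1.200000)·(2.000000 − 2.300000) / (-1.200000 − 2.547000) = 2.000000 − (0.360000)/(-3.747000) = 2.096077

2.0961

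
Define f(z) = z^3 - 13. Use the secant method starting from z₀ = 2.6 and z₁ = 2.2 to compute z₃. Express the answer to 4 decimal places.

f(2.6) = 4.576000, f(2.2) = -2.352000
z₂ = 2.200000 − (-2.352000)·(2.200000 − 2.600000) / (-2.352000 − 4.576000) = 2.200000 − (0.940800)/(-6.928000) = 2.335797
f(2.335797) = -0.256018
z₃ = 2.335797 − (-0.256018)·(2.335797 − 2.200000) / (-0.256018 − (-2.352000)) = 2.335797 − (-0.034766)/(2.095982) = 2.352384

2.3524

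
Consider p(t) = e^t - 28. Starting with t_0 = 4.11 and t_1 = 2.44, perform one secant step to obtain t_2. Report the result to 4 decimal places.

2.9979

p(4.11) = 32.946718, p(2.44) = -16.526959
t_2 = 2.440000 − (-16.526959)·(2.440000 − 4.110000) / (-16.526959 − 32.946718) = 2.440000 − (27.600022)/(-49.473677) = 2.997873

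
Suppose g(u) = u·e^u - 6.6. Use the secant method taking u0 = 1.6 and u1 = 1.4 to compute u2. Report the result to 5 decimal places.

g(1.6) = 1.3248519, g(1.4) = -0.9227200
u2 = 1.4000000 − (-0.9227200)·(1.4000000 − 1.6000000) / (-0.9227200 − 1.3248519) = 1.4000000 − (0.1845440)/(-2.2475719) = 1.4821082

1.48211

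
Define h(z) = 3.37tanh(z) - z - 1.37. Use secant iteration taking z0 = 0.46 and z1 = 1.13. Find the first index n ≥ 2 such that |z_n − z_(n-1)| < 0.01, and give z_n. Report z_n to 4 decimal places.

n = 6, z_n = 0.7301

h(0.46) = -0.380616, h(1.13) = 0.233135
z2 = 1.130000 − 0.233135·(0.670000)/(0.613751) = 0.875499;  |Δ| = 0.254501
h(0.875499) = 0.127511
z3 = 0.875499 − 0.127511·(-0.254501)/(-0.105624) = 0.568261;  |Δ| = 0.307237
h(0.568261) = -0.205808
z4 = 0.568261 − (-0.205808)·(-0.307237)/(-0.333318) = 0.757965;  |Δ| = 0.189704
h(0.757965) = 0.028420
z5 = 0.757965 − 0.028420·(0.189704)/(0.234227) = 0.734948;  |Δ| = 0.023018
h(0.734948) = 0.004952
z6 = 0.734948 − 0.004952·(-0.023018)/(-0.023468) = 0.730091;  |Δ| = 0.004857
|z6 − z5| = 0.004857 < 0.01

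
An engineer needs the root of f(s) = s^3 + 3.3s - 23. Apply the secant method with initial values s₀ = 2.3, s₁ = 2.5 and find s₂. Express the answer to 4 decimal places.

f(2.3) = -3.243000, f(2.5) = 0.875000
s₂ = 2.500000 − 0.875000·(2.500000 − 2.300000) / (0.875000 − (-3.243000)) = 2.500000 − (0.175000)/(4.118000) = 2.457504

2.4575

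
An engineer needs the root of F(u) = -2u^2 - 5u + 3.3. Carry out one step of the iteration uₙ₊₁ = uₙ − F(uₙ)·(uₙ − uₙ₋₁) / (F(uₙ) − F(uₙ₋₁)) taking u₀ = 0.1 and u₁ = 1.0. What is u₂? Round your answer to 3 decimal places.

F(0.1) = 2.78000, F(1.0) = -3.70000
u₂ = 1.00000 − (-3.70000)·(1.00000 − 0.10000) / (-3.70000 − 2.78000) = 1.00000 − (-3.33000)/(-6.48000) = 0.48611

0.486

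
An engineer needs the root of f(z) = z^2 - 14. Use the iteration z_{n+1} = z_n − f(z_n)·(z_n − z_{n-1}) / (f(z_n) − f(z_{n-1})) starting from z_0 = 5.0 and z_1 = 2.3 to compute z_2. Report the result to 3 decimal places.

f(5.0) = 11.00000, f(2.3) = -8.71000
z_2 = 2.30000 − (-8.71000)·(2.30000 − 5.00000) / (-8.71000 − 11.00000) = 2.30000 − (23.51700)/(-19.71000) = 3.49315

3.493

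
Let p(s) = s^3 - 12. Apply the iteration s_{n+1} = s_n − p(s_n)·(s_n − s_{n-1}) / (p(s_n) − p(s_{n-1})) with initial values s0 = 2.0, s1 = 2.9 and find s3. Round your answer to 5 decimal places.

p(2.0) = -4.0000000, p(2.9) = 12.3890000
s2 = 2.9000000 − 12.3890000·(2.9000000 − 2.0000000) / (12.3890000 − (-4.0000000)) = 2.9000000 − (11.1501000)/(16.3890000) = 2.2196595
p(2.2196595) = -1.0639852
s3 = 2.2196595 − (-1.0639852)·(2.2196595 − 2.9000000) / (-1.0639852 − 12.3890000) = 2.2196595 − (0.7238722)/(-13.4529852) = 2.2734671

2.27347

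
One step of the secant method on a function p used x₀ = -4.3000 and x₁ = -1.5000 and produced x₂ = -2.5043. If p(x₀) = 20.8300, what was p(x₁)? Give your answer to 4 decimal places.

-11.6498

The secant line through (-4.3000, 20.8300) and (-1.5000, p(x₁)) crosses zero at x₂ = -2.5043.
So (-4.3000, 20.8300), (-1.5000, p(x₁)), (-2.5043, 0) are collinear:
p(x₁) = 20.8300 · (-1.5000 − (-2.5043)) / (-4.3000 − (-2.5043)) = 20.8300 · (1.004300)/(-1.795700) = -11.649813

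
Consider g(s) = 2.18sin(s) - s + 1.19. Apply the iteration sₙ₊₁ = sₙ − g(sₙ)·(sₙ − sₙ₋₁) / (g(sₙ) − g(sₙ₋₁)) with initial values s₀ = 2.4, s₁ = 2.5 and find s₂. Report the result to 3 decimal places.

2.498

g(2.4) = 0.26251, g(2.5) = -0.00533
s₂ = 2.50000 − (-0.00533)·(2.50000 − 2.40000) / (-0.00533 − 0.26251) = 2.50000 − (-0.00053)/(-0.26784) = 2.49801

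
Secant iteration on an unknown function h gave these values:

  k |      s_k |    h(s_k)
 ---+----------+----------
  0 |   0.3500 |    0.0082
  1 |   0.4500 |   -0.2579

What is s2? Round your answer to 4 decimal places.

0.3531

s2 = 0.4500 − (-0.2579)·(0.4500 − 0.3500) / (-0.2579 − 0.0082)
   = 0.4500 − (-0.025790)/(-0.266100) = 0.353082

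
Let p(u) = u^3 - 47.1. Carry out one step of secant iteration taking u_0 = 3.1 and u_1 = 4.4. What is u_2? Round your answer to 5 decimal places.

p(3.1) = -17.3090000, p(4.4) = 38.0840000
u_2 = 4.4000000 − 38.0840000·(4.4000000 − 3.1000000) / (38.0840000 − (-17.3090000)) = 4.4000000 − (49.5092000)/(55.3930000) = 3.5062192

3.50622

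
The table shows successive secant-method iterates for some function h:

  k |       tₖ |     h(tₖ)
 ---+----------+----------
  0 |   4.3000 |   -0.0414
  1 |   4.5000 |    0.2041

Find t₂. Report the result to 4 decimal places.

4.3337

t₂ = 4.5000 − 0.2041·(4.5000 − 4.3000) / (0.2041 − (-0.0414))
   = 4.5000 − (0.040820)/(0.245500) = 4.333727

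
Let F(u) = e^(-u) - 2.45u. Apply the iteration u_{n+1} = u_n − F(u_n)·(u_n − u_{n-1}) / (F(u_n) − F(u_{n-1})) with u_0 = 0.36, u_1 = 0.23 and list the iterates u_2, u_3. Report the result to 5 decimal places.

F(0.36) = -0.1843237, F(0.23) = 0.2310336
u_2 = 0.2300000 − 0.2310336·(0.2300000 − 0.3600000) / (0.2310336 − (-0.1843237)) = 0.2300000 − (-0.0300344)/(0.4153573) = 0.3023097
F(0.3023097) = -0.0015497
u_3 = 0.3023097 − (-0.0015497)·(0.3023097 − 0.2300000) / (-0.0015497 − 0.2310336) = 0.3023097 − (-0.0001121)/(-0.2325833) = 0.3018279

0.30231, 0.30183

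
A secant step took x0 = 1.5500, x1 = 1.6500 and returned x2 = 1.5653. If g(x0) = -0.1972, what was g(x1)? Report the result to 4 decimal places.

The secant line through (1.5500, -0.1972) and (1.6500, g(x1)) crosses zero at x2 = 1.5653.
So (1.5500, -0.1972), (1.6500, g(x1)), (1.5653, 0) are collinear:
g(x1) = -0.1972 · (1.6500 − 1.5653) / (1.5500 − 1.5653) = -0.1972 · (0.084700)/(-0.015300) = 1.091689

1.0917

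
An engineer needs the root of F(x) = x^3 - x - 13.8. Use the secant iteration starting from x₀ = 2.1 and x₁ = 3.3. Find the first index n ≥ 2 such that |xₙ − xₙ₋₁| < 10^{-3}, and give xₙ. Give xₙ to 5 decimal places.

n = 6, xₙ = 2.53743

F(2.1) = -6.6390000, F(3.3) = 18.8370000
x₂ = 3.3000000 − 18.8370000·(1.2000000)/(25.4760000) = 2.4127179;  |Δ| = 0.8872821
F(2.4127179) = -2.1677868
x₃ = 2.4127179 − (-2.1677868)·(-0.8872821)/(-21.0047868) = 2.5042893;  |Δ| = 0.0915714
F(2.5042893) = -0.5987271
x₄ = 2.5042893 − (-0.5987271)·(0.0915714)/(1.5690597) = 2.5392314;  |Δ| = 0.0349421
F(2.5392314) = 0.0329615
x₅ = 2.5392314 − 0.0329615·(0.0349421)/(0.6316885) = 2.5374081;  |Δ| = 0.0018233
F(2.5374081) = -0.0004578
x₆ = 2.5374081 − (-0.0004578)·(-0.0018233)/(-0.0334192) = 2.5374331;  |Δ| = 0.0000250
|x₆ − x₅| = 0.0000250 < 10^{-3}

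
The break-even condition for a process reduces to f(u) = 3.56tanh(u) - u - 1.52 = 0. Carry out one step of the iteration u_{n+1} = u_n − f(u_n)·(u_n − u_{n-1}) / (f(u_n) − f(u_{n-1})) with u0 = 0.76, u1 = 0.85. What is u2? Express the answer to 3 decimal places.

f(0.76) = 0.00223, f(0.85) = 0.09021
u2 = 0.85000 − 0.09021·(0.85000 − 0.76000) / (0.09021 − 0.00223) = 0.85000 − (0.00812)/(0.08797) = 0.75771

0.758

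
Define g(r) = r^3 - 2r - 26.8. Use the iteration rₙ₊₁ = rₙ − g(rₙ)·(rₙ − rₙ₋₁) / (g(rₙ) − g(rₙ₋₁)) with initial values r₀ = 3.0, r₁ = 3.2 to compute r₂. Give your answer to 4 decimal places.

g(3.0) = -5.800000, g(3.2) = -0.432000
r₂ = 3.200000 − (-0.432000)·(3.200000 − 3.000000) / (-0.432000 − (-5.800000)) = 3.200000 − (-0.086400)/(5.368000) = 3.216095

3.2161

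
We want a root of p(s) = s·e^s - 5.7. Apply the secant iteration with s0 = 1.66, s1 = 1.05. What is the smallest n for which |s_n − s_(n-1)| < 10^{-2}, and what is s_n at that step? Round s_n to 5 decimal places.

n = 5, s_n = 1.40232

p(1.66) = 3.0304560, p(1.05) = -2.6994663
s2 = 1.0500000 − (-2.6994663)·(-0.6100000)/(-5.7299223) = 1.3373816;  |Δ| = 0.2873816
p(1.3373816) = -0.6058372
s3 = 1.3373816 − (-0.6058372)·(0.2873816)/(2.0936291) = 1.4205418;  |Δ| = 0.0831601
p(1.4205418) = 0.1801372
s4 = 1.4205418 − 0.1801372·(0.0831601)/(0.7859744) = 1.4014823;  |Δ| = 0.0190594
p(1.4014823) = -0.0082782
s5 = 1.4014823 − (-0.0082782)·(-0.0190594)/(-0.1884154) = 1.4023197;  |Δ| = 0.0008374
|s5 − s4| = 0.0008374 < 10^{-2}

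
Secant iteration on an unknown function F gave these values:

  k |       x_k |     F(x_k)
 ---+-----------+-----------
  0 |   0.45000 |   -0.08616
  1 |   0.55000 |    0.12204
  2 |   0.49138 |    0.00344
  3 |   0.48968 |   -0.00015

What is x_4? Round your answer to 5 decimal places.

x_4 = 0.48968 − (-0.00015)·(0.48968 − 0.49138) / (-0.00015 − 0.00344)
   = 0.48968 − (0.0000003)/(-0.0035900) = 0.4897510

0.48975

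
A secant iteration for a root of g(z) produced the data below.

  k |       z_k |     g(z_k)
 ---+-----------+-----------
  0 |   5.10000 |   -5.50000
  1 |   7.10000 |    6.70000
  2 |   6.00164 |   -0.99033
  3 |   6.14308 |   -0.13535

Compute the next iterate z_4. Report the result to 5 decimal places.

6.16547

z_4 = 6.14308 − (-0.13535)·(6.14308 − 6.00164) / (-0.13535 − (-0.99033))
   = 6.14308 − (-0.0191439)/(0.8549800) = 6.1654711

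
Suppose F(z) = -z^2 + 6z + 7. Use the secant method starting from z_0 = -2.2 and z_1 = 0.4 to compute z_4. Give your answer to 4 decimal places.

-0.9987

F(-2.2) = -11.040000, F(0.4) = 9.240000
z_2 = 0.400000 − 9.240000·(0.400000 − (-2.200000)) / (9.240000 − (-11.040000)) = 0.400000 − (24.024000)/(20.280000) = -0.784615
F(-0.784615) = 1.676686
z_3 = -0.784615 − 1.676686·(-0.784615 − 0.400000) / (1.676686 − 9.240000) = -0.784615 − (-1.986228)/(-7.563314) = -1.047229
F(-1.047229) = -0.380062
z_4 = -1.047229 − (-0.380062)·(-1.047229 − (-0.784615)) / (-0.380062 − 1.676686) = -1.047229 − (0.099809)/(-2.056748) = -0.998701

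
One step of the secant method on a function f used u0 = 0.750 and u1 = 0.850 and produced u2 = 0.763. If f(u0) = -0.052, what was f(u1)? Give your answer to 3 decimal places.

0.348

The secant line through (0.750, -0.052) and (0.850, f(u1)) crosses zero at u2 = 0.763.
So (0.750, -0.052), (0.850, f(u1)), (0.763, 0) are collinear:
f(u1) = -0.052 · (0.850 − 0.763) / (0.750 − 0.763) = -0.052 · (0.08700)/(-0.01300) = 0.34800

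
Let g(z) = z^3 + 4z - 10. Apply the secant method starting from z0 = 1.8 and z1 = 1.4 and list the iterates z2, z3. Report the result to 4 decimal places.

1.5413, 1.5578

g(1.8) = 3.032000, g(1.4) = -1.656000
z2 = 1.400000 − (-1.656000)·(1.400000 − 1.800000) / (-1.656000 − 3.032000) = 1.400000 − (0.662400)/(-4.688000) = 1.541297
g(1.541297) = -0.173313
z3 = 1.541297 − (-0.173313)·(1.541297 − 1.400000) / (-0.173313 − (-1.656000)) = 1.541297 − (-0.024489)/(1.482687) = 1.557813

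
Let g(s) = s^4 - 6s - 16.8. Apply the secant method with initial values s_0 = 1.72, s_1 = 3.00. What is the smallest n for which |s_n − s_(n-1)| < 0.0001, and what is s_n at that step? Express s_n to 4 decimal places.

n = 7, s_n = 2.3587

g(1.72) = -18.367869, g(3.00) = 46.200000
s_2 = 3.000000 − 46.200000·(1.280000)/(64.567869) = 2.084127;  |Δ| = 0.915873
g(2.084127) = -10.438043
s_3 = 2.084127 − (-10.438043)·(-0.915873)/(-56.638043) = 2.252916;  |Δ| = 0.168790
g(2.252916) = -4.555457
s_4 = 2.252916 − (-4.555457)·(0.168790)/(5.882587) = 2.383627;  |Δ| = 0.130710
g(2.383627) = 1.179685
s_5 = 2.383627 − 1.179685·(0.130710)/(5.735141) = 2.356740;  |Δ| = 0.026886
g(2.356740) = -0.091026
s_6 = 2.356740 − (-0.091026)·(-0.026886)/(-1.270710) = 2.358666;  |Δ| = 0.001926
g(2.358666) = -0.001615
s_7 = 2.358666 − (-0.001615)·(0.001926)/(0.089411) = 2.358701;  |Δ| = 0.000035
|s_7 − s_6| = 0.000035 < 0.0001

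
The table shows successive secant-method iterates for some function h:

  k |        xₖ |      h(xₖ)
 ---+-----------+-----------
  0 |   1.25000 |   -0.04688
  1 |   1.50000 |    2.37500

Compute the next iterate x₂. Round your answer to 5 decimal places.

1.25484

x₂ = 1.50000 − 2.37500·(1.50000 − 1.25000) / (2.37500 − (-0.04688))
   = 1.50000 − (0.5937500)/(2.4218800) = 1.2548392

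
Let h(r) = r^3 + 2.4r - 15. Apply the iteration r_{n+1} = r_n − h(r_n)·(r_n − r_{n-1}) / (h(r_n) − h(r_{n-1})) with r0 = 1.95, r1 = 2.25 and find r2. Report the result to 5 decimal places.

2.13560

h(1.95) = -2.9051250, h(2.25) = 1.7906250
r2 = 2.2500000 − 1.7906250·(2.2500000 − 1.9500000) / (1.7906250 − (-2.9051250)) = 2.2500000 − (0.5371875)/(4.6957500) = 2.1356013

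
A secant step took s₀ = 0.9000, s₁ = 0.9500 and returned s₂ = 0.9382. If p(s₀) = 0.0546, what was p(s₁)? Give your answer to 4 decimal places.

The secant line through (0.9000, 0.0546) and (0.9500, p(s₁)) crosses zero at s₂ = 0.9382.
So (0.9000, 0.0546), (0.9500, p(s₁)), (0.9382, 0) are collinear:
p(s₁) = 0.0546 · (0.9500 − 0.9382) / (0.9000 − 0.9382) = 0.0546 · (0.011800)/(-0.038200) = -0.016866

-0.0169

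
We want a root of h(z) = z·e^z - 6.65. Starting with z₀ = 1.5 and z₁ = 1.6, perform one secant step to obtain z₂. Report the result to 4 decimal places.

h(1.5) = 0.072534, h(1.6) = 1.274852
z₂ = 1.600000 − 1.274852·(1.600000 − 1.500000) / (1.274852 − 0.072534) = 1.600000 − (0.127485)/(1.202318) = 1.493967

1.4940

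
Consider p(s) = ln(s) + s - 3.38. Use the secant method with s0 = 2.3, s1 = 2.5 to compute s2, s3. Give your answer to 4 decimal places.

p(2.3) = -0.247091, p(2.5) = 0.036291
s2 = 2.500000 − 0.036291·(2.500000 − 2.300000) / (0.036291 − (-0.247091)) = 2.500000 − (0.007258)/(0.283382) = 2.474387
p(2.474387) = 0.000380
s3 = 2.474387 − 0.000380·(2.474387 − 2.500000) / (0.000380 − 0.036291) = 2.474387 − (-0.000010)/(-0.035911) = 2.474116

2.4744, 2.4741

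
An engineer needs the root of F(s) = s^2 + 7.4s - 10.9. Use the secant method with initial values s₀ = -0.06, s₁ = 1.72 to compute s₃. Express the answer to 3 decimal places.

F(-0.06) = -11.34040, F(1.72) = 4.78640
s₂ = 1.72000 − 4.78640·(1.72000 − (-0.06000)) / (4.78640 − (-11.34040)) = 1.72000 − (8.51979)/(16.12680) = 1.19170
F(1.19170) = -0.66127
s₃ = 1.19170 − (-0.66127)·(1.19170 − 1.72000) / (-0.66127 − 4.78640) = 1.19170 − (0.34935)/(-5.44767) = 1.25583

1.256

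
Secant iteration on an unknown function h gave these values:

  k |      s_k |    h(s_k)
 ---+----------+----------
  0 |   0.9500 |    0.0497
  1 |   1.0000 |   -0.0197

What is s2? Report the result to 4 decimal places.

0.9858

s2 = 1.0000 − (-0.0197)·(1.0000 − 0.9500) / (-0.0197 − 0.0497)
   = 1.0000 − (-0.000985)/(-0.069400) = 0.985807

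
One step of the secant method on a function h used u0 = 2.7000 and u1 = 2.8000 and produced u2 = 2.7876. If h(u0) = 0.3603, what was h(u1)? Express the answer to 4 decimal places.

The secant line through (2.7000, 0.3603) and (2.8000, h(u1)) crosses zero at u2 = 2.7876.
So (2.7000, 0.3603), (2.8000, h(u1)), (2.7876, 0) are collinear:
h(u1) = 0.3603 · (2.8000 − 2.7876) / (2.7000 − 2.7876) = 0.3603 · (0.012400)/(-0.087600) = -0.051001

-0.0510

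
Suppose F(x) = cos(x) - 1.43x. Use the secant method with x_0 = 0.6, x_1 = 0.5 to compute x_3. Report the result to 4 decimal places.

F(0.6) = -0.032664, F(0.5) = 0.162583
x_2 = 0.500000 − 0.162583·(0.500000 − 0.600000) / (0.162583 − (-0.032664)) = 0.500000 − (-0.016258)/(0.195247) = 0.583270
F(0.583270) = 0.000590
x_3 = 0.583270 − 0.000590·(0.583270 − 0.500000) / (0.000590 − 0.162583) = 0.583270 − (0.000049)/(-0.161993) = 0.583573

0.5836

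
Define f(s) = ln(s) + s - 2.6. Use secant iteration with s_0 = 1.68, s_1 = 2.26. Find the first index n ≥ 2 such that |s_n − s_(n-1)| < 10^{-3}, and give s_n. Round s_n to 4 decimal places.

n = 4, s_n = 1.9382

f(1.68) = -0.401206, f(2.26) = 0.475365
s_2 = 2.260000 − 0.475365·(0.580000)/(0.876571) = 1.945466;  |Δ| = 0.314534
f(1.945466) = 0.010967
s_3 = 1.945466 − 0.010967·(-0.314534)/(-0.464398) = 1.938038;  |Δ| = 0.007428
f(1.938038) = -0.000286
s_4 = 1.938038 − (-0.000286)·(-0.007428)/(-0.011253) = 1.938227;  |Δ| = 0.000189
|s_4 − s_3| = 0.000189 < 10^{-3}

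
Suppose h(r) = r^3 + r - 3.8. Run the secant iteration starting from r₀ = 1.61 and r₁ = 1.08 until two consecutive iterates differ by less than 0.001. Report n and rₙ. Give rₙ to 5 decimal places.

h(1.61) = 1.9832810, h(1.08) = -1.4602880
r₂ = 1.0800000 − (-1.4602880)·(-0.5300000)/(-3.4435690) = 1.3047531;  |Δ| = 0.2247531
h(1.3047531) = -0.2740608
r₃ = 1.3047531 − (-0.2740608)·(0.2247531)/(1.1862272) = 1.3566790;  |Δ| = 0.0519260
h(1.3566790) = 0.0537525
r₄ = 1.3566790 − 0.0537525·(0.0519260)/(0.3278133) = 1.3481646;  |Δ| = 0.0085145
h(1.3481646) = -0.0014820
r₅ = 1.3481646 − (-0.0014820)·(-0.0085145)/(-0.0552345) = 1.3483930;  |Δ| = 0.0002285
|r₅ − r₄| = 0.0002285 < 0.001

n = 5, rₙ = 1.34839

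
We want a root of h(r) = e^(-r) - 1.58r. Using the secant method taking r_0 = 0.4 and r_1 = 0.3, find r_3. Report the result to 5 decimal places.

0.41707

h(0.4) = 0.0383200, h(0.3) = 0.2668182
r_2 = 0.3000000 − 0.2668182·(0.3000000 − 0.4000000) / (0.2668182 − 0.0383200) = 0.3000000 − (-0.0266818)/(0.2284982) = 0.4167704
h(0.4167704) = 0.0006750
r_3 = 0.4167704 − 0.0006750·(0.4167704 − 0.3000000) / (0.0006750 − 0.2668182) = 0.4167704 − (0.0000788)/(-0.2661432) = 0.4170666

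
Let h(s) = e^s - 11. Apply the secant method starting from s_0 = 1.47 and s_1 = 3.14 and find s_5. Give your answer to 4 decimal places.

h(1.47) = -6.650765, h(3.14) = 12.103867
s_2 = 3.140000 − 12.103867·(3.140000 − 1.470000) / (12.103867 − (-6.650765)) = 3.140000 − (20.213458)/(18.754632) = 2.062215
h(2.062215) = -3.136631
s_3 = 2.062215 − (-3.136631)·(2.062215 − 3.140000) / (-3.136631 − 12.103867) = 2.062215 − (3.380613)/(-15.240498) = 2.284033
h(2.284033) = -1.183811
s_4 = 2.284033 − (-1.183811)·(2.284033 − 2.062215) / (-1.183811 − (-3.136631)) = 2.284033 − (-0.262590)/(1.952819) = 2.418500
h(2.418500) = 0.229006
s_5 = 2.418500 − 0.229006·(2.418500 − 2.284033) / (0.229006 − (-1.183811)) = 2.418500 − (0.030794)/(1.412817) = 2.396704

2.3967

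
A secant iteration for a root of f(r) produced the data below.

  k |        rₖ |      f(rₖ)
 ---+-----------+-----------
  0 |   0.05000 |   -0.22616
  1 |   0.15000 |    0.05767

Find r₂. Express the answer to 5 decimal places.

0.12968

r₂ = 0.15000 − 0.05767·(0.15000 − 0.05000) / (0.05767 − (-0.22616))
   = 0.15000 − (0.0057670)/(0.2838300) = 0.1296815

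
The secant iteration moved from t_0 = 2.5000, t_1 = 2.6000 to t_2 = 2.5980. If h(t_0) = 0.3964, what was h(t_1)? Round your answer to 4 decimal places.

The secant line through (2.5000, 0.3964) and (2.6000, h(t_1)) crosses zero at t_2 = 2.5980.
So (2.5000, 0.3964), (2.6000, h(t_1)), (2.5980, 0) are collinear:
h(t_1) = 0.3964 · (2.6000 − 2.5980) / (2.5000 − 2.5980) = 0.3964 · (0.002000)/(-0.098000) = -0.008090

-0.0081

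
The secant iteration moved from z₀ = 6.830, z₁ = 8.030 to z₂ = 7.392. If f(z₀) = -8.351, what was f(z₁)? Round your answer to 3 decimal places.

9.480

The secant line through (6.830, -8.351) and (8.030, f(z₁)) crosses zero at z₂ = 7.392.
So (6.830, -8.351), (8.030, f(z₁)), (7.392, 0) are collinear:
f(z₁) = -8.351 · (8.030 − 7.392) / (6.830 − 7.392) = -8.351 · (0.63800)/(-0.56200) = 9.48032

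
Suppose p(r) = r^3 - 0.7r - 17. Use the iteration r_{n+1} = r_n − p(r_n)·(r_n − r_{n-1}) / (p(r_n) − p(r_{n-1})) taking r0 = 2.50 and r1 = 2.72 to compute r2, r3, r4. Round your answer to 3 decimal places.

p(2.50) = -3.12500, p(2.72) = 1.21965
r2 = 2.72000 − 1.21965·(2.72000 − 2.50000) / (1.21965 − (-3.12500)) = 2.72000 − (0.26832)/(4.34465) = 2.65824
p(2.65824) = -0.07699
r3 = 2.65824 − (-0.07699)·(2.65824 − 2.72000) / (-0.07699 − 1.21965) = 2.65824 − (0.00476)/(-1.29664) = 2.66191
p(2.66191) = -0.00171
r4 = 2.66191 − (-0.00171)·(2.66191 − 2.65824) / (-0.00171 − (-0.07699)) = 2.66191 − (-0.00001)/(0.07528) = 2.66199

2.658, 2.662, 2.662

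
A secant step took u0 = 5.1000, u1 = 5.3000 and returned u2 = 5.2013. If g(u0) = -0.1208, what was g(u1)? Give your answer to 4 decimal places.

The secant line through (5.1000, -0.1208) and (5.3000, g(u1)) crosses zero at u2 = 5.2013.
So (5.1000, -0.1208), (5.3000, g(u1)), (5.2013, 0) are collinear:
g(u1) = -0.1208 · (5.3000 − 5.2013) / (5.1000 − 5.2013) = -0.1208 · (0.098700)/(-0.101300) = 0.117700

0.1177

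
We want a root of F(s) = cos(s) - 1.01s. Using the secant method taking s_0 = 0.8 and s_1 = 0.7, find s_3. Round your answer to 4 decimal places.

F(0.8) = -0.111293, F(0.7) = 0.057842
s_2 = 0.700000 − 0.057842·(0.700000 − 0.800000) / (0.057842 − (-0.111293)) = 0.700000 − (-0.005784)/(0.169135) = 0.734199
F(0.734199) = 0.000827
s_3 = 0.734199 − 0.000827·(0.734199 − 0.700000) / (0.000827 − 0.057842) = 0.734199 − (0.000028)/(-0.057015) = 0.734695

0.7347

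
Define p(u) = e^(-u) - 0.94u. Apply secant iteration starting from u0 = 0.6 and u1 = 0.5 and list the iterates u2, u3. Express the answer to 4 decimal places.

0.5900, 0.5898

p(0.6) = -0.015188, p(0.5) = 0.136531
u2 = 0.500000 − 0.136531·(0.500000 − 0.600000) / (0.136531 − (-0.015188)) = 0.500000 − (-0.013653)/(0.151719) = 0.589989
p(0.589989) = -0.000257
u3 = 0.589989 − (-0.000257)·(0.589989 − 0.500000) / (-0.000257 − 0.136531) = 0.589989 − (-0.000023)/(-0.136787) = 0.589820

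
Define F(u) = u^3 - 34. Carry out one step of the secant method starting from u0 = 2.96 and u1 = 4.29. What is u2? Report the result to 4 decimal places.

F(2.96) = -8.065664, F(4.29) = 44.953589
u2 = 4.290000 − 44.953589·(4.290000 − 2.960000) / (44.953589 − (-8.065664)) = 4.290000 − (59.788273)/(53.019253) = 3.162329

3.1623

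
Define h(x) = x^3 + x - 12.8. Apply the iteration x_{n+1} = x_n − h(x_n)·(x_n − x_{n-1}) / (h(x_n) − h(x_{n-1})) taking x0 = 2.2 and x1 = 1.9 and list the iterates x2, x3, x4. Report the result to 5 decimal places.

h(2.2) = 0.0480000, h(1.9) = -4.0410000
x2 = 1.9000000 − (-4.0410000)·(1.9000000 − 2.2000000) / (-4.0410000 − 0.0480000) = 1.9000000 − (1.2123000)/(-4.0890000) = 2.1964784
h(2.1964784) = -0.0065741
x3 = 2.1964784 − (-0.0065741)·(2.1964784 − 1.9000000) / (-0.0065741 − (-4.0410000)) = 2.1964784 − (-0.0019491)/(4.0344259) = 2.1969615
h(2.1969615) = 0.0009029
x4 = 2.1969615 − 0.0009029·(2.1969615 − 2.1964784) / (0.0009029 − (-0.0065741)) = 2.1969615 − (0.0000004)/(0.0074770) = 2.1969031

2.19648, 2.19696, 2.19690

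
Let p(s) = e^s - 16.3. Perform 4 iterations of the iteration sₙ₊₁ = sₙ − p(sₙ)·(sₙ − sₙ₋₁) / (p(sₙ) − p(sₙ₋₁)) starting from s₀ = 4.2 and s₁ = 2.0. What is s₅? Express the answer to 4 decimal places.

2.7853

p(4.2) = 50.386331, p(2.0) = -8.910944
s₂ = 2.000000 − (-8.910944)·(2.000000 − 4.200000) / (-8.910944 − 50.386331) = 2.000000 − (19.604077)/(-59.297275) = 2.330607
p(2.330607) = -6.015821
s₃ = 2.330607 − (-6.015821)·(2.330607 − 2.000000) / (-6.015821 − (-8.910944)) = 2.330607 − (-1.988871)/(2.895123) = 3.017579
p(3.017579) = 4.141752
s₄ = 3.017579 − 4.141752·(3.017579 − 2.330607) / (4.141752 − (-6.015821)) = 3.017579 − (2.845271)/(10.157573) = 2.737466
p(2.737466) = -0.852206
s₅ = 2.737466 − (-0.852206)·(2.737466 − 3.017579) / (-0.852206 − 4.141752) = 2.737466 − (0.238714)/(-4.993958) = 2.785267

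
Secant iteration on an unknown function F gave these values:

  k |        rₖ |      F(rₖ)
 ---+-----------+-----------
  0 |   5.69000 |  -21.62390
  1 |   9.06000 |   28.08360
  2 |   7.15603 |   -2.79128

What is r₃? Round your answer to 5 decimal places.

r₃ = 7.15603 − (-2.79128)·(7.15603 − 9.06000) / (-2.79128 − 28.08360)
   = 7.15603 − (5.3145134)/(-30.8748800) = 7.3281607

7.32816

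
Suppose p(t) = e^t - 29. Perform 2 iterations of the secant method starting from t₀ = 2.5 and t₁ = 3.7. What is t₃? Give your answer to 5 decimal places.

3.34266

p(2.5) = -16.8175060, p(3.7) = 11.4473044
t₂ = 3.7000000 − 11.4473044·(3.7000000 − 2.5000000) / (11.4473044 − (-16.8175060)) = 3.7000000 − (13.7367652)/(28.2648104) = 3.2139976
p(3.2139976) = -4.1216582
t₃ = 3.2139976 − (-4.1216582)·(3.2139976 − 3.7000000) / (-4.1216582 − 11.4473044) = 3.2139976 − (2.0031357)/(-15.5689626) = 3.3426597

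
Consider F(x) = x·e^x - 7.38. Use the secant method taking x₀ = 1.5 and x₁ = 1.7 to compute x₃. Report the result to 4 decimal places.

F(1.5) = -0.657466, F(1.7) = 1.925711
x₂ = 1.700000 − 1.925711·(1.700000 − 1.500000) / (1.925711 − (-0.657466)) = 1.700000 − (0.385142)/(2.583177) = 1.550904
F(1.550904) = -0.066357
x₃ = 1.550904 − (-0.066357)·(1.550904 − 1.700000) / (-0.066357 − 1.925711) = 1.550904 − (0.009894)/(-1.992068) = 1.555870

1.5559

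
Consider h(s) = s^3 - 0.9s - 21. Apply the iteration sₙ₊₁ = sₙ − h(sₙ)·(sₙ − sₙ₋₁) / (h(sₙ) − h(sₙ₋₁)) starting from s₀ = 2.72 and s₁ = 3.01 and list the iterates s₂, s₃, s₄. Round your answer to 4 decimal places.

2.8600, 2.8672, 2.8676

h(2.72) = -3.324352, h(3.01) = 3.561901
s₂ = 3.010000 − 3.561901·(3.010000 − 2.720000) / (3.561901 − (-3.324352)) = 3.010000 − (1.032951)/(6.886253) = 2.859998
h(2.859998) = -0.180390
s₃ = 2.859998 − (-0.180390)·(2.859998 − 3.010000) / (-0.180390 − 3.561901) = 2.859998 − (0.027059)/(-3.742291) = 2.867229
h(2.867229) = -0.009020
s₄ = 2.867229 − (-0.009020)·(2.867229 − 2.859998) / (-0.009020 − (-0.180390)) = 2.867229 − (-0.000065)/(0.171370) = 2.867609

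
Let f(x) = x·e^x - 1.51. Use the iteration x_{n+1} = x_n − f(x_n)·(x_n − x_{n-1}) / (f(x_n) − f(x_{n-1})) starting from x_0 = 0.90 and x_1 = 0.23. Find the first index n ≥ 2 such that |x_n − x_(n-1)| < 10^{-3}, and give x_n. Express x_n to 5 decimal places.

n = 6, x_n = 0.72866

f(0.90) = 0.7036428, f(0.23) = -1.2205220
x_2 = 0.2300000 − (-1.2205220)·(-0.6700000)/(-1.9241648) = 0.6549894;  |Δ| = 0.4249894
f(0.6549894) = -0.2490653
x_3 = 0.6549894 − (-0.2490653)·(0.4249894)/(0.9714567) = 0.7639496;  |Δ| = 0.1089602
f(0.7639496) = 0.1300000
x_4 = 0.7639496 − 0.1300000·(0.1089602)/(0.3790652) = 0.7265819;  |Δ| = 0.0373678
f(0.7265819) = -0.0074288
x_5 = 0.7265819 − (-0.0074288)·(-0.0373678)/(-0.1374288) = 0.7286018;  |Δ| = 0.0020199
f(0.7286018) = -0.0002050
x_6 = 0.7286018 − (-0.0002050)·(0.0020199)/(0.0072239) = 0.7286591;  |Δ| = 0.0000573
|x_6 − x_5| = 0.0000573 < 10^{-3}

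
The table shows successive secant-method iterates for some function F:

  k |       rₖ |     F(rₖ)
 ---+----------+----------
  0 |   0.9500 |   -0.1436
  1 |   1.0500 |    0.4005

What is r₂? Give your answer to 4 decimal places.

r₂ = 1.0500 − 0.4005·(1.0500 − 0.9500) / (0.4005 − (-0.1436))
   = 1.0500 − (0.040050)/(0.544100) = 0.976392

0.9764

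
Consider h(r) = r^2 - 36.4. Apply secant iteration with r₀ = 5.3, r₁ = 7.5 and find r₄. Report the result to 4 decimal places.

h(5.3) = -8.310000, h(7.5) = 19.850000
r₂ = 7.500000 − 19.850000·(7.500000 − 5.300000) / (19.850000 − (-8.310000)) = 7.500000 − (43.670000)/(28.160000) = 5.949219
h(5.949219) = -1.006796
r₃ = 5.949219 − (-1.006796)·(5.949219 − 7.500000) / (-1.006796 − 19.850000) = 5.949219 − (1.561321)/(-20.856796) = 6.024078
h(6.024078) = -0.110486
r₄ = 6.024078 − (-0.110486)·(6.024078 − 5.949219) / (-0.110486 − (-1.006796)) = 6.024078 − (-0.008271)/(0.896310) = 6.033306

6.0333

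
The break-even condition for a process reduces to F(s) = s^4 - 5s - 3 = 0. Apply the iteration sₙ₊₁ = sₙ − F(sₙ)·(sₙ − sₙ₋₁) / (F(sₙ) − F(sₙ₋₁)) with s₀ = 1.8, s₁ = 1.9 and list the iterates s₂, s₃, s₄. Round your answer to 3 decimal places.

1.874, 1.876, 1.876

F(1.8) = -1.50240, F(1.9) = 0.53210
s₂ = 1.90000 − 0.53210·(1.90000 − 1.80000) / (0.53210 − (-1.50240)) = 1.90000 − (0.05321)/(2.03450) = 1.87385
F(1.87385) = -0.04001
s₃ = 1.87385 − (-0.04001)·(1.87385 − 1.90000) / (-0.04001 − 0.53210) = 1.87385 − (0.00105)/(-0.57211) = 1.87568
F(1.87568) = -0.00095
s₄ = 1.87568 − (-0.00095)·(1.87568 − 1.87385) / (-0.00095 − (-0.04001)) = 1.87568 − (0.00000)/(0.03906) = 1.87572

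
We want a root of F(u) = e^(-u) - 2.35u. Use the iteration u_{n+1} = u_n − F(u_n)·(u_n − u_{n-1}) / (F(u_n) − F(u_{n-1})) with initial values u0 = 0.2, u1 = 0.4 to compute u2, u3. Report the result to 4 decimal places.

F(0.2) = 0.348731, F(0.4) = -0.269680
u2 = 0.400000 − (-0.269680)·(0.400000 − 0.200000) / (-0.269680 − 0.348731) = 0.400000 − (-0.053936)/(-0.618411) = 0.312783
F(0.312783) = -0.003631
u3 = 0.312783 − (-0.003631)·(0.312783 − 0.400000) / (-0.003631 − (-0.269680)) = 0.312783 − (0.000317)/(0.266049) = 0.311593

0.3128, 0.3116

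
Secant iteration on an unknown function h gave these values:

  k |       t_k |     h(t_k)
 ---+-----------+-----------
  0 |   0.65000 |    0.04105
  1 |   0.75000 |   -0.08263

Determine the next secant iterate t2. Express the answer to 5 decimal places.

0.68319

t2 = 0.75000 − (-0.08263)·(0.75000 − 0.65000) / (-0.08263 − 0.04105)
   = 0.75000 − (-0.0082630)/(-0.1236800) = 0.6831905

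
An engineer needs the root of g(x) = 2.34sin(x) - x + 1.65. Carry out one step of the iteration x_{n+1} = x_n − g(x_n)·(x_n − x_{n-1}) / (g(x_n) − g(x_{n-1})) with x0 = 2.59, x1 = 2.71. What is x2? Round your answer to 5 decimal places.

g(2.59) = 0.2862638, g(2.71) = -0.0811360
x2 = 2.7100000 − (-0.0811360)·(2.7100000 − 2.5900000) / (-0.0811360 − 0.2862638) = 2.7100000 − (-0.0097363)/(-0.3673998) = 2.6834994

2.68350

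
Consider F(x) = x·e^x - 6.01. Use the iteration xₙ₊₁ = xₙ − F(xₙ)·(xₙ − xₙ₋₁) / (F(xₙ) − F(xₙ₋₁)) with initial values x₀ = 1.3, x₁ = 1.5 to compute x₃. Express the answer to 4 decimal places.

F(1.3) = -1.239914, F(1.5) = 0.712534
x₂ = 1.500000 − 0.712534·(1.500000 − 1.300000) / (0.712534 − (-1.239914)) = 1.500000 − (0.142507)/(1.952448) = 1.427011
F(1.427011) = -0.064745
x₃ = 1.427011 − (-0.064745)·(1.427011 − 1.500000) / (-0.064745 − 0.712534) = 1.427011 − (0.004726)/(-0.777278) = 1.433091

1.4331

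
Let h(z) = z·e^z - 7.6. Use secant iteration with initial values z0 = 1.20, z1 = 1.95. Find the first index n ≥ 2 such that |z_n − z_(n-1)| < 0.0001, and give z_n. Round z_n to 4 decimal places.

h(1.20) = -3.615860, h(1.95) = 6.105941
z2 = 1.950000 − 6.105941·(0.750000)/(9.721800) = 1.478950;  |Δ| = 0.471050
h(1.478950) = -1.109873
z3 = 1.478950 − (-1.109873)·(-0.471050)/(-7.215814) = 1.551403;  |Δ| = 0.072453
h(1.551403) = -0.280353
z4 = 1.551403 − (-0.280353)·(0.072453)/(0.829520) = 1.575890;  |Δ| = 0.024487
h(1.575890) = 0.019490
z5 = 1.575890 − 0.019490·(0.024487)/(0.299843) = 1.574298;  |Δ| = 0.001592
h(1.574298) = -0.000312
z6 = 1.574298 − (-0.000312)·(-0.001592)/(-0.019802) = 1.574323;  |Δ| = 0.000025
|z6 − z5| = 0.000025 < 0.0001

n = 6, z_n = 1.5743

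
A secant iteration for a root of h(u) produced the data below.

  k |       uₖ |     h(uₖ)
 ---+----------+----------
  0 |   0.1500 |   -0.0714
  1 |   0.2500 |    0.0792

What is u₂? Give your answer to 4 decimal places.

0.1974

u₂ = 0.2500 − 0.0792·(0.2500 − 0.1500) / (0.0792 − (-0.0714))
   = 0.2500 − (0.007920)/(0.150600) = 0.197410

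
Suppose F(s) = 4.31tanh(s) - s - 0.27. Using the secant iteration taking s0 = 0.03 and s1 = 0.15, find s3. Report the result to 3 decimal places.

F(0.03) = -0.17074, F(0.15) = 0.22169
s2 = 0.15000 − 0.22169·(0.15000 − 0.03000) / (0.22169 − (-0.17074)) = 0.15000 − (0.02660)/(0.39243) = 0.08221
F(0.08221) = 0.00132
s3 = 0.08221 − 0.00132·(0.08221 − 0.15000) / (0.00132 − 0.22169) = 0.08221 − (-0.00009)/(-0.22038) = 0.08180

0.082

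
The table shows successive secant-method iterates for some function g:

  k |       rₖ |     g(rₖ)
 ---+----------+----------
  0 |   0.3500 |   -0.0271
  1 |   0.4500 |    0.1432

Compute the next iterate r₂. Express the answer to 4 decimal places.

r₂ = 0.4500 − 0.1432·(0.4500 − 0.3500) / (0.1432 − (-0.0271))
   = 0.4500 − (0.014320)/(0.170300) = 0.365913

0.3659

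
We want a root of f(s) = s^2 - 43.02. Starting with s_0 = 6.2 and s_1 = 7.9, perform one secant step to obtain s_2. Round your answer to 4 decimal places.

f(6.2) = -4.580000, f(7.9) = 19.390000
s_2 = 7.900000 − 19.390000·(7.900000 − 6.200000) / (19.390000 − (-4.580000)) = 7.900000 − (32.963000)/(23.970000) = 6.524823

6.5248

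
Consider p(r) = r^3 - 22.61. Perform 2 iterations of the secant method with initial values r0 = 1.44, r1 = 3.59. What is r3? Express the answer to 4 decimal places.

2.7262

p(1.44) = -19.624016, p(3.59) = 23.658279
r2 = 3.590000 − 23.658279·(3.590000 − 1.440000) / (23.658279 − (-19.624016)) = 3.590000 − (50.865300)/(43.282295) = 2.414801
p(2.414801) = -8.528654
r3 = 2.414801 − (-8.528654)·(2.414801 − 3.590000) / (-8.528654 − 23.658279) = 2.414801 − (10.022864)/(-32.186933) = 2.726197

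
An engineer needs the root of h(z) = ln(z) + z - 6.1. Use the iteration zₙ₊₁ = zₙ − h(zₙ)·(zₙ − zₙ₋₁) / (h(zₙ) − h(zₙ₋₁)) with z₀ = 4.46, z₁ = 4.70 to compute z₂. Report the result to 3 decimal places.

h(4.46) = -0.14485, h(4.70) = 0.14756
z₂ = 4.70000 − 0.14756·(4.70000 − 4.46000) / (0.14756 − (-0.14485)) = 4.70000 − (0.03542)/(0.29241) = 4.57889

4.579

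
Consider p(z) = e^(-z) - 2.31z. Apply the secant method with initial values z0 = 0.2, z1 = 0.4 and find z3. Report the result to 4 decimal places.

p(0.2) = 0.356731, p(0.4) = -0.253680
z2 = 0.400000 − (-0.253680)·(0.400000 − 0.200000) / (-0.253680 − 0.356731) = 0.400000 − (-0.050736)/(-0.610411) = 0.316882
p(0.316882) = -0.003581
z3 = 0.316882 − (-0.003581)·(0.316882 − 0.400000) / (-0.003581 − (-0.253680)) = 0.316882 − (0.000298)/(0.250099) = 0.315692

0.3157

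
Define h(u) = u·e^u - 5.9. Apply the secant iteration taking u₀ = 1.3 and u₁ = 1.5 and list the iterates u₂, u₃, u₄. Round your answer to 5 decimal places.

h(1.3) = -1.1299143, h(1.5) = 0.8225336
u₂ = 1.5000000 − 0.8225336·(1.5000000 − 1.3000000) / (0.8225336 − (-1.1299143)) = 1.5000000 − (0.1645067)/(1.9524479) = 1.4157434
h(1.4157434) = -0.0677779
u₃ = 1.4157434 − (-0.0677779)·(1.4157434 − 1.5000000) / (-0.0677779 − 0.8225336) = 1.4157434 − (0.0057107)/(-0.8903115) = 1.4221577
h(1.4221577) = -0.0036538
u₄ = 1.4221577 − (-0.0036538)·(1.4221577 − 1.4157434) / (-0.0036538 − (-0.0677779)) = 1.4221577 − (-0.0000234)/(0.0641240) = 1.4225232

1.41574, 1.42216, 1.42252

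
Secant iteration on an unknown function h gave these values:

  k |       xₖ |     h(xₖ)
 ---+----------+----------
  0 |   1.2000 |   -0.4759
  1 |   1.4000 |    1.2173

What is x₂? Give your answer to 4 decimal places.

1.2562

x₂ = 1.4000 − 1.2173·(1.4000 − 1.2000) / (1.2173 − (-0.4759))
   = 1.4000 − (0.243460)/(1.693200) = 1.256213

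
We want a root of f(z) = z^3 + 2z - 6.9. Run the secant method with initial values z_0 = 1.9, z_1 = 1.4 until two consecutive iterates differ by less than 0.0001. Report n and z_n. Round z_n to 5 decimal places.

f(1.9) = 3.7590000, f(1.4) = -1.3560000
z_2 = 1.4000000 − (-1.3560000)·(-0.5000000)/(-5.1150000) = 1.5325513;  |Δ| = 0.1325513
f(1.5325513) = -0.2353733
z_3 = 1.5325513 − (-0.2353733)·(0.1325513)/(1.1206267) = 1.5603920;  |Δ| = 0.0278407
f(1.5603920) = 0.0200629
z_4 = 1.5603920 − 0.0200629·(0.0278407)/(0.2554362) = 1.5582053;  |Δ| = 0.0021867
f(1.5582053) = -0.0002609
z_5 = 1.5582053 − (-0.0002609)·(-0.0021867)/(-0.0203238) = 1.5582334;  |Δ| = 0.0000281
|z_5 − z_4| = 0.0000281 < 0.0001

n = 5, z_n = 1.55823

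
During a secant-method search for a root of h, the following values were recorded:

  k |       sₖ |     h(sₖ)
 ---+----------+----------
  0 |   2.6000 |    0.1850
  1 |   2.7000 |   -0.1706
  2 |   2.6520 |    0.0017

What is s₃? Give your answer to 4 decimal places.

2.6525

s₃ = 2.6520 − 0.0017·(2.6520 − 2.7000) / (0.0017 − (-0.1706))
   = 2.6520 − (-0.000082)/(0.172300) = 2.652474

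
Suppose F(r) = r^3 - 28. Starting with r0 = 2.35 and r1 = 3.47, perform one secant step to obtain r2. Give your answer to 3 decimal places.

F(2.35) = -15.02212, F(3.47) = 13.78192
r2 = 3.47000 − 13.78192·(3.47000 − 2.35000) / (13.78192 − (-15.02212)) = 3.47000 − (15.43575)/(28.80405) = 2.93411

2.934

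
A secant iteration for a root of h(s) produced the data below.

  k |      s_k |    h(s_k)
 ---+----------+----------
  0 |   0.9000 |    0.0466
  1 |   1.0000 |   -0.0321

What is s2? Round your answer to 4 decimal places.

0.9592

s2 = 1.0000 − (-0.0321)·(1.0000 − 0.9000) / (-0.0321 − 0.0466)
   = 1.0000 − (-0.003210)/(-0.078700) = 0.959212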